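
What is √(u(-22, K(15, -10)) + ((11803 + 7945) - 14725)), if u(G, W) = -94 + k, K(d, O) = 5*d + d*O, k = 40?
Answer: √4969 ≈ 70.491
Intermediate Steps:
K(d, O) = 5*d + O*d
u(G, W) = -54 (u(G, W) = -94 + 40 = -54)
√(u(-22, K(15, -10)) + ((11803 + 7945) - 14725)) = √(-54 + ((11803 + 7945) - 14725)) = √(-54 + (19748 - 14725)) = √(-54 + 5023) = √4969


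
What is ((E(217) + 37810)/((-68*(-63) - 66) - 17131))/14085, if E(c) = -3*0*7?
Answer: -7562/36375921 ≈ -0.00020788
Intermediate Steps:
E(c) = 0 (E(c) = 0*7 = 0)
((E(217) + 37810)/((-68*(-63) - 66) - 17131))/14085 = ((0 + 37810)/((-68*(-63) - 66) - 17131))/14085 = (37810/((4284 - 66) - 17131))*(1/14085) = (37810/(4218 - 17131))*(1/14085) = (37810/(-12913))*(1/14085) = (37810*(-1/12913))*(1/14085) = -37810/12913*1/14085 = -7562/36375921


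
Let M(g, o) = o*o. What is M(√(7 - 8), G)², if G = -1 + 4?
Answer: 81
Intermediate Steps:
G = 3
M(g, o) = o²
M(√(7 - 8), G)² = (3²)² = 9² = 81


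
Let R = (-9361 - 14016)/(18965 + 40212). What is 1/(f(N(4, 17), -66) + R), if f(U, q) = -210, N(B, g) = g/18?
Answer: -59177/12450547 ≈ -0.0047530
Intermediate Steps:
N(B, g) = g/18 (N(B, g) = g*(1/18) = g/18)
R = -23377/59177 ≈ -0.39504
1/(f(N(4, 17), -66) + R) = 1/(-210 - 23377/59177) = 1/(-12450547/59177) = -59177/12450547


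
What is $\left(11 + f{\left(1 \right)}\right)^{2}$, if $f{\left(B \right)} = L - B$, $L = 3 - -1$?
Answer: $196$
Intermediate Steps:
$L = 4$ ($L = 3 + 1 = 4$)
$f{\left(B \right)} = 4 - B$
$\left(11 + f{\left(1 \right)}\right)^{2} = \left(11 + \left(4 - 1\right)\right)^{2} = \left(11 + 3\right)^{2} = 14^{2} = 196$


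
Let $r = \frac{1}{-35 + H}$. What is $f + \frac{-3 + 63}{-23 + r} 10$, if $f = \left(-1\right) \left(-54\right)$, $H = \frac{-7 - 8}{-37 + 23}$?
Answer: $\frac{305706}{10939} \approx 27.946$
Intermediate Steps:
$H = \frac{15}{14}$ ($H = - \frac{15}{-14} = \left(-15\right) \left(- \frac{1}{14}\right) = \frac{15}{14} \approx 1.0714$)
$f = 54$
$r = - \frac{14}{475}$ ($r = \frac{1}{-35 + \frac{15}{14}} = \frac{1}{- \frac{475}{14}} = - \frac{14}{475} \approx -0.029474$)
$f + \frac{-3 + 63}{-23 + r} 10 = 54 + \frac{-3 + 63}{-23 - \frac{14}{475}} \cdot 10 = 54 + \frac{60}{- \frac{10939}{475}} \cdot 10 = 54 + 60 \left(- \frac{475}{10939}\right) 10 = 54 - \frac{285000}{10939} = \frac{305706}{10939}$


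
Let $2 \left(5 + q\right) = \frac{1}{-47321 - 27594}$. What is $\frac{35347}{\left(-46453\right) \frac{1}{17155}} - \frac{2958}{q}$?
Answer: $- \frac{144560229088705}{11600103801} \approx -12462.0$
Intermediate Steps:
$q = - \frac{749151}{149830}$ ($q = -5 + \frac{1}{2 \left(-47321 - 27594\right)} = -5 + \frac{1}{2 \left(-74915\right)} = -5 + \frac{1}{2} \left(- \frac{1}{74915}\right) = -5 - \frac{1}{149830} = - \frac{749151}{149830} \approx -5.0$)
$\frac{35347}{\left(-46453\right) \frac{1}{17155}} - \frac{2958}{q} = \frac{35347}{\left(-46453\right) \frac{1}{17155}} - \frac{2958}{- \frac{749151}{149830}} = \frac{35347}{\left(-46453\right) \frac{1}{17155}} - - \frac{147732380}{249717} = \frac{35347}{- \frac{46453}{17155}} + \frac{147732380}{249717} = 35347 \left(- \frac{17155}{46453}\right) + \frac{147732380}{249717} = - \frac{606377785}{46453} + \frac{147732380}{249717} = - \frac{144560229088705}{11600103801}$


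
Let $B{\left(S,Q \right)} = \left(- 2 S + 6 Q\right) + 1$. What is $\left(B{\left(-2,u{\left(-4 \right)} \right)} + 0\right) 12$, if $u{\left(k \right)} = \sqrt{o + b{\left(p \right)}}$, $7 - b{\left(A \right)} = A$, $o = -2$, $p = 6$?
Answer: $60 + 72 i \approx 60.0 + 72.0 i$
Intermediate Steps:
$b{\left(A \right)} = 7 - A$
$u{\left(k \right)} = i$ ($u{\left(k \right)} = \sqrt{-2 + \left(7 - 6\right)} = \sqrt{-2 + 1} = \sqrt{-1} = i$)
$B{\left(S,Q \right)} = 1 - 2 S + 6 Q$
$\left(B{\left(-2,u{\left(-4 \right)} \right)} + 0\right) 12 = \left(\left(1 - -4 + 6 i\right) + 0\right) 12 = \left(\left(1 + 4 + 6 i\right) + 0\right) 12 = \left(\left(5 + 6 i\right) + 0\right) 12 = \left(5 + 6 i\right) 12 = 60 + 72 i$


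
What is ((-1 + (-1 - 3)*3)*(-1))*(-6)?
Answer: -78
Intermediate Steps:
((-1 + (-1 - 3)*3)*(-1))*(-6) = ((-1 - 4*3)*(-1))*(-6) = ((-1 - 12)*(-1))*(-6) = -13*(-1)*(-6) = 13*(-6) = -78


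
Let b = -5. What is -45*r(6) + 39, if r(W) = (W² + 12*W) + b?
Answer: -4596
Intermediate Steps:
r(W) = -5 + W² + 12*W (r(W) = (W² + 12*W) - 5 = -5 + W² + 12*W)
-45*r(6) + 39 = -45*(-5 + 6² + 12*6) + 39 = -45*(-5 + 36 + 72) + 39 = -45*103 + 39 = -4635 + 39 = -4596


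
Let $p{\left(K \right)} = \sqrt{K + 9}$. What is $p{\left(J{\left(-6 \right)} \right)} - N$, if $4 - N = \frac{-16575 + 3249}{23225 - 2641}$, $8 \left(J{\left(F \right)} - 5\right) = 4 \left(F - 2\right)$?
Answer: $- \frac{47831}{10292} + \sqrt{10} \approx -1.4851$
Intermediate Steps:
$J{\left(F \right)} = 4 + \frac{F}{2}$ ($J{\left(F \right)} = 5 + \frac{4 \left(F - 2\right)}{8} = 5 + \frac{4 \left(-2 + F\right)}{8} = 5 + \frac{-8 + 4 F}{8} = 5 + \left(-1 + \frac{F}{2}\right) = 4 + \frac{F}{2}$)
$p{\left(K \right)} = \sqrt{9 + K}$
$N = \frac{47831}{10292}$ ($N = 4 - \frac{-16575 + 3249}{23225 - 2641} = 4 - - \frac{13326}{20584} = 4 - \left(-13326\right) \frac{1}{20584} = 4 - - \frac{6663}{10292} = 4 + \frac{6663}{10292} = \frac{47831}{10292} \approx 4.6474$)
$p{\left(J{\left(-6 \right)} \right)} - N = \sqrt{9 + \left(4 + \frac{1}{2} \left(-6\right)\right)} - \frac{47831}{10292} = \sqrt{9 + \left(4 - 3\right)} - \frac{47831}{10292} = \sqrt{9 + 1} - \frac{47831}{10292} = \sqrt{10} - \frac{47831}{10292} = - \frac{47831}{10292} + \sqrt{10}$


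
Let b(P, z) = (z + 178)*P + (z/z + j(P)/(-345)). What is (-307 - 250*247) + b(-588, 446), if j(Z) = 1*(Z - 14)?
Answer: -147993358/345 ≈ -4.2897e+5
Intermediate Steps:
j(Z) = -14 + Z (j(Z) = 1*(-14 + Z) = -14 + Z)
b(P, z) = 359/345 - P/345 + P*(178 + z) (b(P, z) = (z + 178)*P + (z/z + (-14 + P)/(-345)) = (178 + z)*P + (1 + (-14 + P)*(-1/345)) = P*(178 + z) + (1 + (14/345 - P/345)) = P*(178 + z) + (359/345 - P/345) = 359/345 - P/345 + P*(178 + z))
(-307 - 250*247) + b(-588, 446) = (-307 - 250*247) + (359/345 + (61409/345)*(-588) - 588*446) = (-307 - 61750) + (359/345 - 12036164/115 - 262248) = -62057 - 126583693/345 = -147993358/345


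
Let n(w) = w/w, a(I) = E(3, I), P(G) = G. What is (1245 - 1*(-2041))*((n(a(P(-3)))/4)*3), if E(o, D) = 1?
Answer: 4929/2 ≈ 2464.5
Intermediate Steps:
a(I) = 1
n(w) = 1
(1245 - 1*(-2041))*((n(a(P(-3)))/4)*3) = (1245 - 1*(-2041))*((1/4)*3) = (1245 + 2041)*((1*(¼))*3) = 3286*((¼)*3) = 3286*(¾) = 4929/2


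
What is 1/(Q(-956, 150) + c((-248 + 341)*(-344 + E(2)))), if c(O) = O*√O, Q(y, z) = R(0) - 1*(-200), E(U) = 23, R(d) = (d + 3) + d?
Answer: 203/26605041674686 + 89559*I*√3317/26605041674686 ≈ 7.6301e-12 + 1.9387e-7*I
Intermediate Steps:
R(d) = 3 + 2*d (R(d) = (3 + d) + d = 3 + 2*d)
Q(y, z) = 203 (Q(y, z) = (3 + 2*0) - 1*(-200) = (3 + 0) + 200 = 3 + 200 = 203)
c(O) = O^(3/2)
1/(Q(-956, 150) + c((-248 + 341)*(-344 + E(2)))) = 1/(203 + ((-248 + 341)*(-344 + 23))^(3/2)) = 1/(203 + (93*(-321))^(3/2)) = 1/(203 + (-29853)^(3/2)) = 1/(203 - 89559*I*√3317)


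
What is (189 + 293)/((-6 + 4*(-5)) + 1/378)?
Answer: -182196/9827 ≈ -18.540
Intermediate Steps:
(189 + 293)/((-6 + 4*(-5)) + 1/378) = 482/((-6 - 20) + 1/378) = 482/(-26 + 1/378) = 482/(-9827/378) = 482*(-378/9827) = -182196/9827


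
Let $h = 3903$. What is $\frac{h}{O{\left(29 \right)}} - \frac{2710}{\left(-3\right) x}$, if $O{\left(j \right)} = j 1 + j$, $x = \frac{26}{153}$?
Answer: $\frac{4058829}{754} \approx 5383.1$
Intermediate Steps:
$x = \frac{26}{153}$ ($x = 26 \cdot \frac{1}{153} = \frac{26}{153} \approx 0.16993$)
$O{\left(j \right)} = 2 j$ ($O{\left(j \right)} = j + j = 2 j$)
$\frac{h}{O{\left(29 \right)}} - \frac{2710}{\left(-3\right) x} = \frac{3903}{2 \cdot 29} - \frac{2710}{\left(-3\right) \frac{26}{153}} = \frac{3903}{58} - \frac{2710}{- \frac{26}{51}} = 3903 \cdot \frac{1}{58} - - \frac{69105}{13} = \frac{3903}{58} + \frac{69105}{13} = \frac{4058829}{754}$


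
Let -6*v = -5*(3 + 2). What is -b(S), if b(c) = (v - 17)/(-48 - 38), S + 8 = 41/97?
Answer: -77/516 ≈ -0.14922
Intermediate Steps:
v = 25/6 (v = -(-5)*(3 + 2)/6 = -(-5)*5/6 = -⅙*(-25) = 25/6 ≈ 4.1667)
S = -735/97 (S = -8 + 41/97 = -735/97 ≈ -7.5773)
b(c) = 77/516 (b(c) = (25/6 - 17)/(-48 - 38) = -77/6/(-86) = -77/6*(-1/86) = 77/516)
-b(S) = -1*77/516 = -77/516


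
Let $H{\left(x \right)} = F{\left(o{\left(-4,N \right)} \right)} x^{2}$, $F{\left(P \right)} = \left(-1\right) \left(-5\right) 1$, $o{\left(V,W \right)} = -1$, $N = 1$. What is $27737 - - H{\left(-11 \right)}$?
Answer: $28342$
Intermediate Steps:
$F{\left(P \right)} = 5$ ($F{\left(P \right)} = 5 \cdot 1 = 5$)
$H{\left(x \right)} = 5 x^{2}$
$27737 - - H{\left(-11 \right)} = 27737 - - 5 \left(-11\right)^{2} = 27737 - - 5 \cdot 121 = 27737 - \left(-1\right) 605 = 27737 - -605 = 27737 + 605 = 28342$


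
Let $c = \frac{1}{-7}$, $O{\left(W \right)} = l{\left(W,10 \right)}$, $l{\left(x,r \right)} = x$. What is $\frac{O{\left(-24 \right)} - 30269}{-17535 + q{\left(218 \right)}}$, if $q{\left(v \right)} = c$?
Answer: $\frac{212051}{122746} \approx 1.7276$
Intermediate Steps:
$O{\left(W \right)} = W$
$c = - \frac{1}{7} \approx -0.14286$
$q{\left(v \right)} = - \frac{1}{7}$
$\frac{O{\left(-24 \right)} - 30269}{-17535 + q{\left(218 \right)}} = \frac{-24 - 30269}{-17535 - \frac{1}{7}} = - \frac{30293}{- \frac{122746}{7}} = \left(-30293\right) \left(- \frac{7}{122746}\right) = \frac{212051}{122746}$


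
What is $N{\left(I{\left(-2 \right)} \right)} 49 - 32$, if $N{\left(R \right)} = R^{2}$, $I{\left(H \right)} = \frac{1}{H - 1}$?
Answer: $- \frac{239}{9} \approx -26.556$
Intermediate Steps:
$I{\left(H \right)} = \frac{1}{-1 + H}$
$N{\left(I{\left(-2 \right)} \right)} 49 - 32 = \left(\frac{1}{-1 - 2}\right)^{2} \cdot 49 - 32 = \left(\frac{1}{-3}\right)^{2} \cdot 49 - 32 = \left(- \frac{1}{3}\right)^{2} \cdot 49 - 32 = \frac{1}{9} \cdot 49 - 32 = \frac{49}{9} - 32 = - \frac{239}{9}$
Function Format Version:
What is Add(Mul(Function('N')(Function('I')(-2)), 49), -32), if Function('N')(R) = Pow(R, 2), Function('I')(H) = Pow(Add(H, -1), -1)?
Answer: Rational(-239, 9) ≈ -26.556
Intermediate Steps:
Function('I')(H) = Pow(Add(-1, H), -1)
Add(Mul(Function('N')(Function('I')(-2)), 49), -32) = Add(Mul(Pow(Pow(Add(-1, -2), -1), 2), 49), -32) = Add(Mul(Pow(Pow(-3, -1), 2), 49), -32) = Add(Mul(Pow(Rational(-1, 3), 2), 49), -32) = Add(Mul(Rational(1, 9), 49), -32) = Add(Rational(49, 9), -32) = Rational(-239, 9)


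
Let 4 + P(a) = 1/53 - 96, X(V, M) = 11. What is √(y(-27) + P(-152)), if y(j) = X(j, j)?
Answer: 6*I*√6943/53 ≈ 9.433*I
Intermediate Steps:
P(a) = -5299/53 (P(a) = -4 + (1/53 - 96) = -4 - 5087/53 = -5299/53)
y(j) = 11
√(y(-27) + P(-152)) = √(11 - 5299/53) = √(-4716/53) = 6*I*√6943/53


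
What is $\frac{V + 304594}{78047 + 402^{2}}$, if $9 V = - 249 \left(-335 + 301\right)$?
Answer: $\frac{916604}{718953} \approx 1.2749$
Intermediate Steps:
$V = \frac{2822}{3}$ ($V = \frac{\left(-249\right) \left(-335 + 301\right)}{9} = \frac{\left(-249\right) \left(-34\right)}{9} = \frac{1}{9} \cdot 8466 = \frac{2822}{3} \approx 940.67$)
$\frac{V + 304594}{78047 + 402^{2}} = \frac{\frac{2822}{3} + 304594}{78047 + 402^{2}} = \frac{916604}{3 \left(78047 + 161604\right)} = \frac{916604}{3 \cdot 239651} = \frac{916604}{3} \cdot \frac{1}{239651} = \frac{916604}{718953}$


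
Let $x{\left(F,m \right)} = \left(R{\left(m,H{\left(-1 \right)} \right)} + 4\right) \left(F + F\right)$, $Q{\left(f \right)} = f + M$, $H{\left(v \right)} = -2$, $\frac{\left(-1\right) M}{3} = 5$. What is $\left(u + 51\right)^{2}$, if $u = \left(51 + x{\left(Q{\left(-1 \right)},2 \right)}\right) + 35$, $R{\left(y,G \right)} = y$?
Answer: $3025$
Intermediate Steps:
$M = -15$ ($M = \left(-3\right) 5 = -15$)
$Q{\left(f \right)} = -15 + f$ ($Q{\left(f \right)} = f - 15 = -15 + f$)
$x{\left(F,m \right)} = 2 F \left(4 + m\right)$ ($x{\left(F,m \right)} = \left(m + 4\right) \left(F + F\right) = \left(4 + m\right) 2 F = 2 F \left(4 + m\right)$)
$u = -106$ ($u = \left(51 + 2 \left(-15 - 1\right) \left(4 + 2\right)\right) + 35 = \left(51 + 2 \left(-16\right) 6\right) + 35 = \left(51 - 192\right) + 35 = -141 + 35 = -106$)
$\left(u + 51\right)^{2} = \left(-106 + 51\right)^{2} = \left(-55\right)^{2} = 3025$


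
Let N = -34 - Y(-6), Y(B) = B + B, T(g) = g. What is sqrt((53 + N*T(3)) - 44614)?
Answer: I*sqrt(44627) ≈ 211.25*I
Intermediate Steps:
Y(B) = 2*B
N = -22 (N = -34 - 2*(-6) = -34 - 1*(-12) = -34 + 12 = -22)
sqrt((53 + N*T(3)) - 44614) = sqrt((53 - 22*3) - 44614) = sqrt((53 - 66) - 44614) = sqrt(-13 - 44614) = sqrt(-44627) = I*sqrt(44627)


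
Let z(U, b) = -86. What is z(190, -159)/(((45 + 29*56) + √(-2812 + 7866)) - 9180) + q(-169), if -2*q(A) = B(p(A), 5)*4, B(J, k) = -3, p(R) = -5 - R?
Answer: 48443764/8058581 + 1634*√14/56410067 ≈ 6.0116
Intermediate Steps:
q(A) = 6 (q(A) = -(-3)*4/2 = -½*(-12) = 6)
z(190, -159)/(((45 + 29*56) + √(-2812 + 7866)) - 9180) + q(-169) = -86/(((45 + 29*56) + √(-2812 + 7866)) - 9180) + 6 = -86/(((45 + 1624) + √5054) - 9180) + 6 = -86/((1669 + 19*√14) - 9180) + 6 = -86/(-7511 + 19*√14) + 6 = 6 - 86/(-7511 + 19*√14)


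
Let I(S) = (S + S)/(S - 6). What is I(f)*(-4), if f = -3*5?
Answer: -40/7 ≈ -5.7143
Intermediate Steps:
f = -15
I(S) = 2*S/(-6 + S) (I(S) = (2*S)/(-6 + S) = 2*S/(-6 + S))
I(f)*(-4) = (2*(-15)/(-6 - 15))*(-4) = (2*(-15)/(-21))*(-4) = (2*(-15)*(-1/21))*(-4) = (10/7)*(-4) = -40/7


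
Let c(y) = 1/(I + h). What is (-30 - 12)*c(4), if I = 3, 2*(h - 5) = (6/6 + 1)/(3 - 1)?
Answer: -84/17 ≈ -4.9412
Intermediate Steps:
h = 11/2 (h = 5 + ((6/6 + 1)/(3 - 1))/2 = 5 + ((6*(⅙) + 1)/2)/2 = 5 + ((1 + 1)*(½))/2 = 5 + (2*(½))/2 = 5 + (½)*1 = 5 + ½ = 11/2 ≈ 5.5000)
c(y) = 2/17 (c(y) = 1/(3 + 11/2) = 1/(17/2) = 2/17)
(-30 - 12)*c(4) = (-30 - 12)*(2/17) = -42*2/17 = -84/17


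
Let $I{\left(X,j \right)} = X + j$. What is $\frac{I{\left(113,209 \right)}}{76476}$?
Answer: $\frac{161}{38238} \approx 0.0042105$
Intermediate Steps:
$\frac{I{\left(113,209 \right)}}{76476} = \frac{113 + 209}{76476} = 322 \cdot \frac{1}{76476} = \frac{161}{38238}$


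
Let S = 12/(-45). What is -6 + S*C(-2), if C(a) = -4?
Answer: -74/15 ≈ -4.9333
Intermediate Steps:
S = -4/15 (S = 12*(-1/45) = -4/15 ≈ -0.26667)
-6 + S*C(-2) = -6 - 4/15*(-4) = -6 + 16/15 = -74/15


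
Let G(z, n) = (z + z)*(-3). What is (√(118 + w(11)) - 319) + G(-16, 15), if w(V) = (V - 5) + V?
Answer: -223 + 3*√15 ≈ -211.38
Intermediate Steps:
G(z, n) = -6*z (G(z, n) = (2*z)*(-3) = -6*z)
w(V) = -5 + 2*V (w(V) = (-5 + V) + V = -5 + 2*V)
(√(118 + w(11)) - 319) + G(-16, 15) = (√(118 + (-5 + 2*11)) - 319) - 6*(-16) = (√(118 + (-5 + 22)) - 319) + 96 = (√(118 + 17) - 319) + 96 = (√135 - 319) + 96 = (3*√15 - 319) + 96 = (-319 + 3*√15) + 96 = -223 + 3*√15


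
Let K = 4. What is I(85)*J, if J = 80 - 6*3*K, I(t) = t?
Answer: 680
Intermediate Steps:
J = 8 (J = 80 - 6*3*4 = 80 - 18*4 = 80 - 1*72 = 80 - 72 = 8)
I(85)*J = 85*8 = 680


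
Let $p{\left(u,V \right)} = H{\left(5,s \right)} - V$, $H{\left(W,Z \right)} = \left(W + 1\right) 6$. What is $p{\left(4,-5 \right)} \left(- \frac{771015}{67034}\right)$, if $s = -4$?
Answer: $- \frac{31611615}{67034} \approx -471.58$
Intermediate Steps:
$H{\left(W,Z \right)} = 6 + 6 W$ ($H{\left(W,Z \right)} = \left(1 + W\right) 6 = 6 + 6 W$)
$p{\left(u,V \right)} = 36 - V$ ($p{\left(u,V \right)} = \left(6 + 6 \cdot 5\right) - V = \left(6 + 30\right) - V = 36 - V$)
$p{\left(4,-5 \right)} \left(- \frac{771015}{67034}\right) = \left(36 - -5\right) \left(- \frac{771015}{67034}\right) = \left(36 + 5\right) \left(\left(-771015\right) \frac{1}{67034}\right) = 41 \left(- \frac{771015}{67034}\right) = - \frac{31611615}{67034}$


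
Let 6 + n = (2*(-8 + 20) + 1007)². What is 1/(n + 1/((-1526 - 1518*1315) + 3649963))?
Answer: 1652267/1756285468986 ≈ 9.4077e-7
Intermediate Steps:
n = 1062955 (n = -6 + (2*(-8 + 20) + 1007)² = -6 + (2*12 + 1007)² = -6 + (24 + 1007)² = -6 + 1031² = -6 + 1062961 = 1062955)
1/(n + 1/((-1526 - 1518*1315) + 3649963)) = 1/(1062955 + 1/((-1526 - 1518*1315) + 3649963)) = 1/(1062955 + 1/((-1526 - 1996170) + 3649963)) = 1/(1062955 + 1/(-1997696 + 3649963)) = 1/(1062955 + 1/1652267) = 1/(1756285468986/1652267) = 1652267/1756285468986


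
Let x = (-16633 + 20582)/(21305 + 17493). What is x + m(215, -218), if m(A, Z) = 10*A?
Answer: 83419649/38798 ≈ 2150.1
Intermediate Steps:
x = 3949/38798 ≈ 0.10178
x + m(215, -218) = 3949/38798 + 10*215 = 3949/38798 + 2150 = 83419649/38798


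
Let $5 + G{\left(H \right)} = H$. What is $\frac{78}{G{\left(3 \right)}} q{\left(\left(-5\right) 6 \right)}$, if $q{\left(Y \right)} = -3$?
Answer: $117$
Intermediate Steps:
$G{\left(H \right)} = -5 + H$
$\frac{78}{G{\left(3 \right)}} q{\left(\left(-5\right) 6 \right)} = \frac{78}{-5 + 3} \left(-3\right) = \frac{78}{-2} \left(-3\right) = 78 \left(- \frac{1}{2}\right) \left(-3\right) = \left(-39\right) \left(-3\right) = 117$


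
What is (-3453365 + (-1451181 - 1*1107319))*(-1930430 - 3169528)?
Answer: 30660259001670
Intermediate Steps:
(-3453365 + (-1451181 - 1*1107319))*(-1930430 - 3169528) = (-3453365 + (-1451181 - 1107319))*(-5099958) = (-3453365 - 2558500)*(-5099958) = -6011865*(-5099958) = 30660259001670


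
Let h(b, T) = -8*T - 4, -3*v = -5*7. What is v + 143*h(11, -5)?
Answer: 15479/3 ≈ 5159.7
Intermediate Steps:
v = 35/3 (v = -(-5)*7/3 = -⅓*(-35) = 35/3 ≈ 11.667)
h(b, T) = -4 - 8*T
v + 143*h(11, -5) = 35/3 + 143*(-4 - 8*(-5)) = 35/3 + 143*(-4 + 40) = 35/3 + 143*36 = 35/3 + 5148 = 15479/3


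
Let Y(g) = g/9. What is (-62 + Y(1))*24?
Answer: -4456/3 ≈ -1485.3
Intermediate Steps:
Y(g) = g/9 (Y(g) = g*(⅑) = g/9)
(-62 + Y(1))*24 = (-62 + (⅑)*1)*24 = (-62 + ⅑)*24 = -557/9*24 = -4456/3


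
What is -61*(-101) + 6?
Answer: 6167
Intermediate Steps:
-61*(-101) + 6 = 6161 + 6 = 6167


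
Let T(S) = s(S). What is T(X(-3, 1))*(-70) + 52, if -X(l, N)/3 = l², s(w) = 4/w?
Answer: 1684/27 ≈ 62.370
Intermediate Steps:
X(l, N) = -3*l²
T(S) = 4/S
T(X(-3, 1))*(-70) + 52 = (4/((-3*(-3)²)))*(-70) + 52 = (4/((-3*9)))*(-70) + 52 = (4/(-27))*(-70) + 52 = (4*(-1/27))*(-70) + 52 = -4/27*(-70) + 52 = 280/27 + 52 = 1684/27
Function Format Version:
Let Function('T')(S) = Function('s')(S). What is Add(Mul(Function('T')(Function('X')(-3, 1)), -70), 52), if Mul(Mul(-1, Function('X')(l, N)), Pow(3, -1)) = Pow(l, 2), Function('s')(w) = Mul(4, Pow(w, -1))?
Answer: Rational(1684, 27) ≈ 62.370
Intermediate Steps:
Function('X')(l, N) = Mul(-3, Pow(l, 2))
Function('T')(S) = Mul(4, Pow(S, -1))
Add(Mul(Function('T')(Function('X')(-3, 1)), -70), 52) = Add(Mul(Mul(4, Pow(Mul(-3, Pow(-3, 2)), -1)), -70), 52) = Add(Mul(Mul(4, Pow(Mul(-3, 9), -1)), -70), 52) = Add(Mul(Mul(4, Pow(-27, -1)), -70), 52) = Add(Mul(Mul(4, Rational(-1, 27)), -70), 52) = Add(Mul(Rational(-4, 27), -70), 52) = Add(Rational(280, 27), 52) = Rational(1684, 27)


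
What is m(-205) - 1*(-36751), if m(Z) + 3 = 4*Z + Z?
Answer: 35723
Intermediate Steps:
m(Z) = -3 + 5*Z (m(Z) = -3 + (4*Z + Z) = -3 + 5*Z)
m(-205) - 1*(-36751) = (-3 + 5*(-205)) - 1*(-36751) = (-3 - 1025) + 36751 = -1028 + 36751 = 35723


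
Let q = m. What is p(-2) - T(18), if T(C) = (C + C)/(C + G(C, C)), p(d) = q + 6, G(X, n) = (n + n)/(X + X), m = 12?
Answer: 306/19 ≈ 16.105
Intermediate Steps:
q = 12
G(X, n) = n/X (G(X, n) = (2*n)/((2*X)) = (2*n)*(1/(2*X)) = n/X)
p(d) = 18 (p(d) = 12 + 6 = 18)
T(C) = 2*C/(1 + C) (T(C) = (C + C)/(C + C/C) = (2*C)/(C + 1) = (2*C)/(1 + C) = 2*C/(1 + C))
p(-2) - T(18) = 18 - 2*18/(1 + 18) = 18 - 2*18/19 = 18 - 1*36/19 = 18 - 36/19 = 306/19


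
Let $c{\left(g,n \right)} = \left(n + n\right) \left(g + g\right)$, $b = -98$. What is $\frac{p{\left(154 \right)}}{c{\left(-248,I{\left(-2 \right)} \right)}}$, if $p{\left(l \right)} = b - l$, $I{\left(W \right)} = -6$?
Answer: $- \frac{21}{496} \approx -0.042339$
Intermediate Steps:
$p{\left(l \right)} = -98 - l$
$c{\left(g,n \right)} = 4 g n$ ($c{\left(g,n \right)} = 2 n 2 g = 4 g n$)
$\frac{p{\left(154 \right)}}{c{\left(-248,I{\left(-2 \right)} \right)}} = \frac{-98 - 154}{4 \left(-248\right) \left(-6\right)} = \frac{-98 - 154}{5952} = \left(-252\right) \frac{1}{5952} = - \frac{21}{496}$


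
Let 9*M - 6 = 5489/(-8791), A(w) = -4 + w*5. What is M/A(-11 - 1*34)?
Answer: -47257/18118251 ≈ -0.0026083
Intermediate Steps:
A(w) = -4 + 5*w
M = 47257/79119 (M = ⅔ + (5489/(-8791))/9 = ⅔ + (5489*(-1/8791))/9 = ⅔ + (⅑)*(-5489/8791) = ⅔ - 5489/79119 = 47257/79119 ≈ 0.59729)
M/A(-11 - 1*34) = 47257/(79119*(-4 + 5*(-11 - 1*34))) = 47257/(79119*(-4 + 5*(-11 - 34))) = 47257/(79119*(-4 + 5*(-45))) = 47257/(79119*(-4 - 225)) = (47257/79119)/(-229) = (47257/79119)*(-1/229) = -47257/18118251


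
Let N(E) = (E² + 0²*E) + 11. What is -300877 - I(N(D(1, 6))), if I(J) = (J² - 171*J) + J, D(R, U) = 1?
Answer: -298981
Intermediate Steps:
N(E) = 11 + E² (N(E) = (E² + 0*E) + 11 = (E² + 0) + 11 = E² + 11 = 11 + E²)
I(J) = J² - 170*J
-300877 - I(N(D(1, 6))) = -300877 - (11 + 1²)*(-170 + (11 + 1²)) = -300877 - (11 + 1)*(-170 + (11 + 1)) = -300877 - 12*(-170 + 12) = -300877 - 12*(-158) = -300877 - 1*(-1896) = -300877 + 1896 = -298981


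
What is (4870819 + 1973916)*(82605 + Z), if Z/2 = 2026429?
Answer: 28306148337305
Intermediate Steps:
Z = 4052858 (Z = 2*2026429 = 4052858)
(4870819 + 1973916)*(82605 + Z) = (4870819 + 1973916)*(82605 + 4052858) = 6844735*4135463 = 28306148337305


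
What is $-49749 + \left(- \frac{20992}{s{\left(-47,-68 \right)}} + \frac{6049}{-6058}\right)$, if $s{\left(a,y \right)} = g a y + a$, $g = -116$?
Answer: $- \frac{111748489339917}{2246203414} \approx -49750.0$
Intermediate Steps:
$s{\left(a,y \right)} = a - 116 a y$ ($s{\left(a,y \right)} = - 116 a y + a = a - 116 a y$)
$-49749 + \left(- \frac{20992}{s{\left(-47,-68 \right)}} + \frac{6049}{-6058}\right) = -49749 - \left(\frac{6049}{6058} + 20992 \left(- \frac{1}{47 \left(1 - -7888\right)}\right)\right) = -49749 - \left(\frac{6049}{6058} + \frac{20992}{\left(-47\right) \left(1 + 7888\right)}\right) = -49749 - \left(\frac{6049}{6058} + \frac{20992}{\left(-47\right) 7889}\right) = -49749 - \left(\frac{6049}{6058} + \frac{20992}{-370783}\right) = -49749 - \frac{2115696831}{2246203414} = - \frac{111748489339917}{2246203414}$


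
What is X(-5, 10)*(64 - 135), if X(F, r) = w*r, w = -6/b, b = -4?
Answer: -1065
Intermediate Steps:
w = 3/2 (w = -6/(-4) = -6*(-1)/4 = -3*(-½) = 3/2 ≈ 1.5000)
X(F, r) = 3*r/2
X(-5, 10)*(64 - 135) = ((3/2)*10)*(64 - 135) = 15*(-71) = -1065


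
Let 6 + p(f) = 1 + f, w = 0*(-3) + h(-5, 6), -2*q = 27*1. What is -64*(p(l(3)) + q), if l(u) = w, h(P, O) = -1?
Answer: 1248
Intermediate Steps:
q = -27/2 ≈ -13.500
w = -1 (w = 0*(-3) - 1 = 0 - 1 = -1)
l(u) = -1
p(f) = -5 + f (p(f) = -6 + (1 + f) = -5 + f)
-64*(p(l(3)) + q) = -64*((-5 - 1) - 27/2) = -64*(-6 - 27/2) = -64*(-39/2) = 1248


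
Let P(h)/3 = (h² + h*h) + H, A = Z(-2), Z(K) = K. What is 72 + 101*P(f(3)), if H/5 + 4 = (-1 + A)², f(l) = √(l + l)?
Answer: 11283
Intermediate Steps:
A = -2
f(l) = √2*√l (f(l) = √(2*l) = √2*√l)
H = 25 (H = -20 + 5*(-1 - 2)² = -20 + 5*(-3)² = -20 + 5*9 = -20 + 45 = 25)
P(h) = 75 + 6*h² (P(h) = 3*((h² + h*h) + 25) = 3*((h² + h²) + 25) = 3*(2*h² + 25) = 3*(25 + 2*h²) = 75 + 6*h²)
72 + 101*P(f(3)) = 72 + 101*(75 + 6*(√2*√3)²) = 72 + 101*(75 + 6*(√6)²) = 72 + 101*(75 + 6*6) = 72 + 101*(75 + 36) = 72 + 101*111 = 72 + 11211 = 11283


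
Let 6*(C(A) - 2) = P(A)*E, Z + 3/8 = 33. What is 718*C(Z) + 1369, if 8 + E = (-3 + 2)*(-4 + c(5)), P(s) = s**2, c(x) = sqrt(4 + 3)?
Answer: -8106933/16 - 8151813*sqrt(7)/64 ≈ -8.4368e+5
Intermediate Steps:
Z = 261/8 (Z = -3/8 + 33 = 261/8 ≈ 32.625)
c(x) = sqrt(7)
E = -4 - sqrt(7) (E = -8 + (-3 + 2)*(-4 + sqrt(7)) = -8 - (-4 + sqrt(7)) = -8 + (4 - sqrt(7)) = -4 - sqrt(7) ≈ -6.6458)
C(A) = 2 + A**2*(-4 - sqrt(7))/6 (C(A) = 2 + (A**2*(-4 - sqrt(7)))/6 = 2 + A**2*(-4 - sqrt(7))/6)
718*C(Z) + 1369 = 718*(2 - (261/8)**2*(4 + sqrt(7))/6) + 1369 = 718*(2 - 1/6*68121/64*(4 + sqrt(7))) + 1369 = 718*(2 + (-22707/32 - 22707*sqrt(7)/128)) + 1369 = 718*(-22643/32 - 22707*sqrt(7)/128) + 1369 = (-8128837/16 - 8151813*sqrt(7)/64) + 1369 = -8106933/16 - 8151813*sqrt(7)/64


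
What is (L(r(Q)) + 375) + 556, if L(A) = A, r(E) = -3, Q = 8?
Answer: 928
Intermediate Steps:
(L(r(Q)) + 375) + 556 = (-3 + 375) + 556 = 372 + 556 = 928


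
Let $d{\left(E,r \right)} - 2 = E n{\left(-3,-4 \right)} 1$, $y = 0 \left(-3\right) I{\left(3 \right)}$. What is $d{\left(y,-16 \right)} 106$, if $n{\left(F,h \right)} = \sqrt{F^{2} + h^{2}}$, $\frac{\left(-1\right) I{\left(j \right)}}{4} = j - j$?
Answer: $212$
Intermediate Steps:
$I{\left(j \right)} = 0$ ($I{\left(j \right)} = - 4 \left(j - j\right) = \left(-4\right) 0 = 0$)
$y = 0$ ($y = 0 \left(-3\right) 0 = 0 \cdot 0 = 0$)
$d{\left(E,r \right)} = 2 + 5 E$ ($d{\left(E,r \right)} = 2 + E \sqrt{\left(-3\right)^{2} + \left(-4\right)^{2}} \cdot 1 = 2 + E \sqrt{9 + 16} \cdot 1 = 2 + E \sqrt{25} \cdot 1 = 2 + E 5 \cdot 1 = 2 + 5 E 1 = 2 + 5 E$)
$d{\left(y,-16 \right)} 106 = \left(2 + 5 \cdot 0\right) 106 = \left(2 + 0\right) 106 = 2 \cdot 106 = 212$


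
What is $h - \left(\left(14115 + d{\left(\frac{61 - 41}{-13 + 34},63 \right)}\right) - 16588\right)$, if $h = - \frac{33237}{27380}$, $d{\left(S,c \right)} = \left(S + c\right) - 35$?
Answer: $\frac{1404580523}{574980} \approx 2442.8$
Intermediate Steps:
$d{\left(S,c \right)} = -35 + S + c$
$h = - \frac{33237}{27380}$ ($h = \left(-33237\right) \frac{1}{27380} = - \frac{33237}{27380} \approx -1.2139$)
$h - \left(\left(14115 + d{\left(\frac{61 - 41}{-13 + 34},63 \right)}\right) - 16588\right) = - \frac{33237}{27380} - \left(\left(14115 + \left(-35 + \frac{61 - 41}{-13 + 34} + 63\right)\right) - 16588\right) = - \frac{33237}{27380} - \left(\left(14115 + \left(-35 + \frac{20}{21} + 63\right)\right) - 16588\right) = - \frac{33237}{27380} - \left(\left(14115 + \frac{608}{21}\right) - 16588\right) = - \frac{33237}{27380} - \left(\frac{297023}{21} - 16588\right) = - \frac{33237}{27380} - - \frac{51325}{21} = - \frac{33237}{27380} + \frac{51325}{21} = \frac{1404580523}{574980}$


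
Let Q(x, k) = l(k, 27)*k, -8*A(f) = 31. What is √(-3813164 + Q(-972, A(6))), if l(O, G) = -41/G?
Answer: I*√4941852918/36 ≈ 1952.7*I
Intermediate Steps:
A(f) = -31/8 (A(f) = -⅛*31 = -31/8)
Q(x, k) = -41*k/27 (Q(x, k) = (-41/27)*k = (-41*1/27)*k = -41*k/27)
√(-3813164 + Q(-972, A(6))) = √(-3813164 - 41/27*(-31/8)) = √(-3813164 + 1271/216) = √(-823642153/216) = I*√4941852918/36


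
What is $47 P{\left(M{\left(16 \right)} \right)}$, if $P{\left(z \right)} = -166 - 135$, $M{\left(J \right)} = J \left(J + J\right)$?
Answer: $-14147$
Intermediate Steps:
$M{\left(J \right)} = 2 J^{2}$ ($M{\left(J \right)} = J 2 J = 2 J^{2}$)
$P{\left(z \right)} = -301$ ($P{\left(z \right)} = -166 - 135 = -301$)
$47 P{\left(M{\left(16 \right)} \right)} = 47 \left(-301\right) = -14147$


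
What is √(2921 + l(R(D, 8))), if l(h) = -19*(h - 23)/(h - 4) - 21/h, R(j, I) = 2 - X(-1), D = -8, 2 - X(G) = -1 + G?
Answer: √25671/3 ≈ 53.407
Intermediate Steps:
X(G) = 3 - G (X(G) = 2 - (-1 + G) = 2 + (1 - G) = 3 - G)
R(j, I) = -2 (R(j, I) = 2 - (3 - 1*(-1)) = 2 - (3 + 1) = 2 - 1*4 = 2 - 4 = -2)
l(h) = -21/h - 19*(-23 + h)/(-4 + h) (l(h) = -19*(-23 + h)/(-4 + h) - 21/h = -21/h - 19*(-23 + h)/(-4 + h))
√(2921 + l(R(D, 8))) = √(2921 + (84 - 19*(-2)² + 416*(-2))/((-2)*(-4 - 2))) = √(2921 - ½*(84 - 19*4 - 832)/(-6)) = √(2921 - ½*(-⅙)*(84 - 76 - 832)) = √(2921 - ½*(-⅙)*(-824)) = √(2921 - 206/3) = √(8557/3) = √25671/3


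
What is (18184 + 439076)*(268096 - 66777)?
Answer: 92055125940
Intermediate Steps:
(18184 + 439076)*(268096 - 66777) = 457260*201319 = 92055125940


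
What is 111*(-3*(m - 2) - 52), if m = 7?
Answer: -7437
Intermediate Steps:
111*(-3*(m - 2) - 52) = 111*(-3*(7 - 2) - 52) = 111*(-3*5 - 52) = 111*(-15 - 52) = 111*(-67) = -7437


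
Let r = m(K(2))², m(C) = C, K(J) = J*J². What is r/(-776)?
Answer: -8/97 ≈ -0.082474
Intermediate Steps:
K(J) = J³
r = 64 (r = (2³)² = 8² = 64)
r/(-776) = 64/(-776) = 64*(-1/776) = -8/97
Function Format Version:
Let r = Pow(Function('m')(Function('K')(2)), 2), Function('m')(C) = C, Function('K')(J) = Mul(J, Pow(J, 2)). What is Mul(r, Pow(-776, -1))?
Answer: Rational(-8, 97) ≈ -0.082474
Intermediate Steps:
Function('K')(J) = Pow(J, 3)
r = 64 (r = Pow(Pow(2, 3), 2) = Pow(8, 2) = 64)
Mul(r, Pow(-776, -1)) = Mul(64, Pow(-776, -1)) = Mul(64, Rational(-1, 776)) = Rational(-8, 97)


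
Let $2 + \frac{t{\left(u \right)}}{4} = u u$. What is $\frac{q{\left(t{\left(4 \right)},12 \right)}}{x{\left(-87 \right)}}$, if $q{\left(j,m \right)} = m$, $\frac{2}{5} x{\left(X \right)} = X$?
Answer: $- \frac{8}{145} \approx -0.055172$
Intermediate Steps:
$x{\left(X \right)} = \frac{5 X}{2}$
$t{\left(u \right)} = -8 + 4 u^{2}$ ($t{\left(u \right)} = -8 + 4 u u = -8 + 4 u^{2}$)
$\frac{q{\left(t{\left(4 \right)},12 \right)}}{x{\left(-87 \right)}} = \frac{12}{\frac{5}{2} \left(-87\right)} = \frac{12}{- \frac{435}{2}} = 12 \left(- \frac{2}{435}\right) = - \frac{8}{145}$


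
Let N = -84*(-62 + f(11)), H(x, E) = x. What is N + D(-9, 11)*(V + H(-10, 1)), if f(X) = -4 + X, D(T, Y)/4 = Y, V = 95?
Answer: 8360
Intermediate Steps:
D(T, Y) = 4*Y
N = 4620 (N = -84*(-62 + (-4 + 11)) = -84*(-62 + 7) = -84*(-55) = 4620)
N + D(-9, 11)*(V + H(-10, 1)) = 4620 + (4*11)*(95 - 10) = 4620 + 44*85 = 4620 + 3740 = 8360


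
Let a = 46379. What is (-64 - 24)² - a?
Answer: -38635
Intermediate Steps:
(-64 - 24)² - a = (-64 - 24)² - 1*46379 = (-88)² - 46379 = 7744 - 46379 = -38635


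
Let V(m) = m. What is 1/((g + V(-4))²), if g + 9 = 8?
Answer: 1/25 ≈ 0.040000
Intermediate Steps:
g = -1 (g = -9 + 8 = -1)
1/((g + V(-4))²) = 1/((-1 - 4)²) = 1/((-5)²) = 1/25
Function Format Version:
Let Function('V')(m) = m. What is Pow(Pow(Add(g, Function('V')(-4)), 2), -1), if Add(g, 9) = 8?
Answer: Rational(1, 25) ≈ 0.040000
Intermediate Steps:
g = -1 (g = Add(-9, 8) = -1)
Pow(Pow(Add(g, Function('V')(-4)), 2), -1) = Pow(Pow(Add(-1, -4), 2), -1) = Pow(Pow(-5, 2), -1) = Pow(25, -1) = Rational(1, 25)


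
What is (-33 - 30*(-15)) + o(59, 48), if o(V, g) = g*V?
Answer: 3249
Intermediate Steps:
o(V, g) = V*g
(-33 - 30*(-15)) + o(59, 48) = (-33 - 30*(-15)) + 59*48 = (-33 + 450) + 2832 = 417 + 2832 = 3249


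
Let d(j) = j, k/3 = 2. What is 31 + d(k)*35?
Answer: 241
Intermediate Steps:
k = 6 (k = 3*2 = 6)
31 + d(k)*35 = 31 + 6*35 = 31 + 210 = 241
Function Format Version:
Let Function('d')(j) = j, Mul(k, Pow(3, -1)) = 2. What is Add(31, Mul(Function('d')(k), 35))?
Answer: 241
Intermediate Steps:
k = 6 (k = Mul(3, 2) = 6)
Add(31, Mul(Function('d')(k), 35)) = Add(31, Mul(6, 35)) = Add(31, 210) = 241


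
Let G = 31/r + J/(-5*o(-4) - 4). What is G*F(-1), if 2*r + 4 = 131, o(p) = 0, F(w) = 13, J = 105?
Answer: -170131/508 ≈ -334.90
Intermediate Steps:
r = 127/2 (r = -2 + (½)*131 = -2 + 131/2 = 127/2 ≈ 63.500)
G = -13087/508 (G = 31/(127/2) + 105/(-5*0 - 4) = 31*(2/127) + 105/(0 - 4) = 62/127 + 105/(-4) = 62/127 + 105*(-¼) = 62/127 - 105/4 = -13087/508 ≈ -25.762)
G*F(-1) = -13087/508*13 = -170131/508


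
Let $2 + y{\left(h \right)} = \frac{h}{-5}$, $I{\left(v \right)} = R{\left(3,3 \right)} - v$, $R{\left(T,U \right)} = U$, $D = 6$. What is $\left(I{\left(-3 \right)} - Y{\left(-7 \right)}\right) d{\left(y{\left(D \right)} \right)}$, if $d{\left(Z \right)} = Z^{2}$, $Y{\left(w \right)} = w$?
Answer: $\frac{3328}{25} \approx 133.12$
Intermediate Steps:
$I{\left(v \right)} = 3 - v$
$y{\left(h \right)} = -2 - \frac{h}{5}$ ($y{\left(h \right)} = -2 + \frac{h}{-5} = -2 + h \left(- \frac{1}{5}\right) = -2 - \frac{h}{5}$)
$\left(I{\left(-3 \right)} - Y{\left(-7 \right)}\right) d{\left(y{\left(D \right)} \right)} = \left(\left(3 - -3\right) - -7\right) \left(-2 - \frac{6}{5}\right)^{2} = \left(\left(3 + 3\right) + 7\right) \left(-2 - \frac{6}{5}\right)^{2} = \left(6 + 7\right) \left(- \frac{16}{5}\right)^{2} = 13 \cdot \frac{256}{25} = \frac{3328}{25}$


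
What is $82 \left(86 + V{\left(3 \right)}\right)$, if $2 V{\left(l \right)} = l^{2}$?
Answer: $7421$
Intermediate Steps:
$V{\left(l \right)} = \frac{l^{2}}{2}$
$82 \left(86 + V{\left(3 \right)}\right) = 82 \left(86 + \frac{3^{2}}{2}\right) = 82 \left(86 + \frac{1}{2} \cdot 9\right) = 82 \left(86 + \frac{9}{2}\right) = 82 \cdot \frac{181}{2} = 7421$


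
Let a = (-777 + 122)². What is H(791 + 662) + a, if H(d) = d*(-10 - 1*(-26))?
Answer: 452273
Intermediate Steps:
H(d) = 16*d (H(d) = d*(-10 + 26) = d*16 = 16*d)
a = 429025 (a = (-655)² = 429025)
H(791 + 662) + a = 16*(791 + 662) + 429025 = 16*1453 + 429025 = 23248 + 429025 = 452273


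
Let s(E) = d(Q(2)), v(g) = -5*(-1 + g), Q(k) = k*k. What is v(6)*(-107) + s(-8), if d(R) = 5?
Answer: 2680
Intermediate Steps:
Q(k) = k²
v(g) = 5 - 5*g
s(E) = 5
v(6)*(-107) + s(-8) = (5 - 5*6)*(-107) + 5 = (5 - 30)*(-107) + 5 = -25*(-107) + 5 = 2675 + 5 = 2680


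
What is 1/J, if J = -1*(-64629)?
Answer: 1/64629 ≈ 1.5473e-5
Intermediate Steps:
J = 64629
1/J = 1/64629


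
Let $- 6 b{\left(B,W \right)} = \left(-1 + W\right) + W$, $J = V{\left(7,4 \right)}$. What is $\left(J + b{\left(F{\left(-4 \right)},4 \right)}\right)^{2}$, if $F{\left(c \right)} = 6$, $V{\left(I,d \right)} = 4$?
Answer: $\frac{289}{36} \approx 8.0278$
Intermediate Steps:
$J = 4$
$b{\left(B,W \right)} = \frac{1}{6} - \frac{W}{3}$ ($b{\left(B,W \right)} = - \frac{\left(-1 + W\right) + W}{6} = - \frac{-1 + 2 W}{6} = \frac{1}{6} - \frac{W}{3}$)
$\left(J + b{\left(F{\left(-4 \right)},4 \right)}\right)^{2} = \left(4 + \left(\frac{1}{6} - \frac{4}{3}\right)\right)^{2} = \left(4 - \frac{7}{6}\right)^{2} = \left(\frac{17}{6}\right)^{2} = \frac{289}{36}$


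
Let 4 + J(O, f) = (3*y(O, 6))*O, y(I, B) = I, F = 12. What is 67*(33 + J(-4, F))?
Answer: 5159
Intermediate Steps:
J(O, f) = -4 + 3*O² (J(O, f) = -4 + (3*O)*O = -4 + 3*O²)
67*(33 + J(-4, F)) = 67*(33 + (-4 + 3*(-4)²)) = 67*(33 + (-4 + 3*16)) = 67*(33 + (-4 + 48)) = 67*(33 + 44) = 67*77 = 5159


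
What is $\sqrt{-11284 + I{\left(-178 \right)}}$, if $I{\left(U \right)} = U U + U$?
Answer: $\sqrt{20222} \approx 142.2$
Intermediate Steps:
$I{\left(U \right)} = U + U^{2}$ ($I{\left(U \right)} = U^{2} + U = U + U^{2}$)
$\sqrt{-11284 + I{\left(-178 \right)}} = \sqrt{-11284 - 178 \left(1 - 178\right)} = \sqrt{-11284 - -31506} = \sqrt{-11284 + 31506} = \sqrt{20222}$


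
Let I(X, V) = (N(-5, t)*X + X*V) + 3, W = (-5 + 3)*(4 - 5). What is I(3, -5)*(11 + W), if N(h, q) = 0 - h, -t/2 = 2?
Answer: 39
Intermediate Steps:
t = -4 (t = -2*2 = -4)
N(h, q) = -h
W = 2 (W = -2*(-1) = 2)
I(X, V) = 3 + 5*X + V*X (I(X, V) = ((-1*(-5))*X + X*V) + 3 = (5*X + V*X) + 3 = 3 + 5*X + V*X)
I(3, -5)*(11 + W) = (3 + 5*3 - 5*3)*(11 + 2) = (3 + 15 - 15)*13 = 3*13 = 39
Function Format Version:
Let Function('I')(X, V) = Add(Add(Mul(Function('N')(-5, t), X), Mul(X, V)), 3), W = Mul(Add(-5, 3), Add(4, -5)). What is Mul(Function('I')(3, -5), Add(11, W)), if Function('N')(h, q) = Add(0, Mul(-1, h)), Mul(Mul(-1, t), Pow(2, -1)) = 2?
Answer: 39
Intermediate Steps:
t = -4 (t = Mul(-2, 2) = -4)
Function('N')(h, q) = Mul(-1, h)
W = 2 (W = Mul(-2, -1) = 2)
Function('I')(X, V) = Add(3, Mul(5, X), Mul(V, X)) (Function('I')(X, V) = Add(Add(Mul(Mul(-1, -5), X), Mul(X, V)), 3) = Add(Add(Mul(5, X), Mul(V, X)), 3) = Add(3, Mul(5, X), Mul(V, X)))
Mul(Function('I')(3, -5), Add(11, W)) = Mul(Add(3, Mul(5, 3), Mul(-5, 3)), Add(11, 2)) = Mul(Add(3, 15, -15), 13) = Mul(3, 13) = 39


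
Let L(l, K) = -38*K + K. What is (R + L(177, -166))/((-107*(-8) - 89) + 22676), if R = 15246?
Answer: 21388/23443 ≈ 0.91234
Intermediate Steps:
L(l, K) = -37*K
(R + L(177, -166))/((-107*(-8) - 89) + 22676) = (15246 - 37*(-166))/((-107*(-8) - 89) + 22676) = (15246 + 6142)/((856 - 89) + 22676) = 21388/(767 + 22676) = 21388/23443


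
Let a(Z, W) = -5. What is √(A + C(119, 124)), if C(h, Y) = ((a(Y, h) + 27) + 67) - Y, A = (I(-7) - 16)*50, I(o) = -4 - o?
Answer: I*√685 ≈ 26.173*I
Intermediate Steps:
A = -650 (A = ((-4 - 1*(-7)) - 16)*50 = ((-4 + 7) - 16)*50 = (3 - 16)*50 = -13*50 = -650)
C(h, Y) = 89 - Y (C(h, Y) = ((-5 + 27) + 67) - Y = (22 + 67) - Y = 89 - Y)
√(A + C(119, 124)) = √(-650 + (89 - 1*124)) = √(-650 + (89 - 124)) = √(-650 - 35) = √(-685) = I*√685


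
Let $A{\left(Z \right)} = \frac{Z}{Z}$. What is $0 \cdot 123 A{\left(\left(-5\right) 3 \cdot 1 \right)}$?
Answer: $0$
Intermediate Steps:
$A{\left(Z \right)} = 1$
$0 \cdot 123 A{\left(\left(-5\right) 3 \cdot 1 \right)} = 0 \cdot 123 \cdot 1 = 0 \cdot 1 = 0$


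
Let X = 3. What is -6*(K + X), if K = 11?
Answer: -84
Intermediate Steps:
-6*(K + X) = -6*(11 + 3) = -6*14 = -84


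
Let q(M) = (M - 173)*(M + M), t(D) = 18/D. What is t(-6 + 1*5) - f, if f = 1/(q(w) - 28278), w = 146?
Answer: -650915/36162 ≈ -18.000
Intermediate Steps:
q(M) = 2*M*(-173 + M) (q(M) = (-173 + M)*(2*M) = 2*M*(-173 + M))
f = -1/36162 (f = 1/(2*146*(-173 + 146) - 28278) = 1/(2*146*(-27) - 28278) = 1/(-7884 - 28278) = 1/(-36162) = -1/36162 ≈ -2.7653e-5)
t(-6 + 1*5) - f = 18/(-6 + 1*5) - 1*(-1/36162) = 18/(-6 + 5) + 1/36162 = 18/(-1) + 1/36162 = 18*(-1) + 1/36162 = -18 + 1/36162 = -650915/36162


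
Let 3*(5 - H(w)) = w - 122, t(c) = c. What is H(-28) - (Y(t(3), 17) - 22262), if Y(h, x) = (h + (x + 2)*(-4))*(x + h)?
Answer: 23777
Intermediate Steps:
Y(h, x) = (h + x)*(-8 + h - 4*x) (Y(h, x) = (h + (2 + x)*(-4))*(h + x) = (h + (-8 - 4*x))*(h + x) = (-8 + h - 4*x)*(h + x) = (h + x)*(-8 + h - 4*x))
H(w) = 137/3 - w/3 (H(w) = 5 - (w - 122)/3 = 5 - (-122 + w)/3 = 5 + (122/3 - w/3) = 137/3 - w/3)
H(-28) - (Y(t(3), 17) - 22262) = (137/3 - ⅓*(-28)) - ((3² - 8*3 - 8*17 - 4*17² - 3*3*17) - 22262) = (137/3 + 28/3) - ((9 - 24 - 136 - 4*289 - 153) - 22262) = 55 - ((9 - 24 - 136 - 1156 - 153) - 22262) = 55 - (-1460 - 22262) = 55 - 1*(-23722) = 55 + 23722 = 23777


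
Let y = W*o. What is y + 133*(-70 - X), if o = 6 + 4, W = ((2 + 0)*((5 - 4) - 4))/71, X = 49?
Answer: -1123777/71 ≈ -15828.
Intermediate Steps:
W = -6/71 (W = (2*(1 - 4))*(1/71) = (2*(-3))*(1/71) = -6*1/71 = -6/71 ≈ -0.084507)
o = 10
y = -60/71 (y = -6/71*10 = -60/71 ≈ -0.84507)
y + 133*(-70 - X) = -60/71 + 133*(-70 - 1*49) = -60/71 + 133*(-70 - 49) = -60/71 + 133*(-119) = -60/71 - 15827 = -1123777/71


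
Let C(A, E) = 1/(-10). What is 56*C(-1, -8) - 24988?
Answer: -124968/5 ≈ -24994.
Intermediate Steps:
C(A, E) = -⅒
56*C(-1, -8) - 24988 = 56*(-⅒) - 24988 = -28/5 - 24988 = -124968/5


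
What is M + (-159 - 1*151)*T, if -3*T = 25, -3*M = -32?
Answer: 2594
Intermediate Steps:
M = 32/3 (M = -1/3*(-32) = 32/3 ≈ 10.667)
T = -25/3 (T = -1/3*25 = -25/3 ≈ -8.3333)
M + (-159 - 1*151)*T = 32/3 + (-159 - 1*151)*(-25/3) = 32/3 + (-159 - 151)*(-25/3) = 32/3 - 310*(-25/3) = 32/3 + 7750/3 = 2594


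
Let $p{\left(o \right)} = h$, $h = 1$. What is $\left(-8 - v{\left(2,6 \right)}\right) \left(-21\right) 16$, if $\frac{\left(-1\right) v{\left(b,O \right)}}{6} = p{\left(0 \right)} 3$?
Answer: $-3360$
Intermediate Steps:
$p{\left(o \right)} = 1$
$v{\left(b,O \right)} = -18$ ($v{\left(b,O \right)} = - 6 \cdot 1 \cdot 3 = \left(-6\right) 3 = -18$)
$\left(-8 - v{\left(2,6 \right)}\right) \left(-21\right) 16 = \left(-8 - -18\right) \left(-21\right) 16 = \left(-8 + 18\right) \left(-21\right) 16 = 10 \left(-21\right) 16 = \left(-210\right) 16 = -3360$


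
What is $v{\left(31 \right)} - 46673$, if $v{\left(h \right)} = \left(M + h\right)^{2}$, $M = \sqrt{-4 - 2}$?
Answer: $-45718 + 62 i \sqrt{6} \approx -45718.0 + 151.87 i$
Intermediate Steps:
$M = i \sqrt{6}$ ($M = \sqrt{-6} = i \sqrt{6} \approx 2.4495 i$)
$v{\left(h \right)} = \left(h + i \sqrt{6}\right)^{2}$ ($v{\left(h \right)} = \left(i \sqrt{6} + h\right)^{2} = \left(h + i \sqrt{6}\right)^{2}$)
$v{\left(31 \right)} - 46673 = \left(31 + i \sqrt{6}\right)^{2} - 46673 = -46673 + \left(31 + i \sqrt{6}\right)^{2}$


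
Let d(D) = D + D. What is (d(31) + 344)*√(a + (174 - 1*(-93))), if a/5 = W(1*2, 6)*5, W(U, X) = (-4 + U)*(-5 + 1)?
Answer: 406*√467 ≈ 8773.7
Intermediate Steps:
d(D) = 2*D
W(U, X) = 16 - 4*U (W(U, X) = (-4 + U)*(-4) = 16 - 4*U)
a = 200 (a = 5*((16 - 4*2)*5) = 5*((16 - 8)*5) = 5*(8*5) = 5*40 = 200)
(d(31) + 344)*√(a + (174 - 1*(-93))) = (2*31 + 344)*√(200 + (174 - 1*(-93))) = (62 + 344)*√(200 + (174 + 93)) = 406*√(200 + 267) = 406*√467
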